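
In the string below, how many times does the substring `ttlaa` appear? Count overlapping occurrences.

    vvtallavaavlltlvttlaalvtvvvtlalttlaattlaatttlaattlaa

Sliding a length-5 window over the 52 characters (48 positions):
  position 17–21: ttlaa
  position 32–36: ttlaa
  position 37–41: ttlaa
  position 43–47: ttlaa
  position 48–52: ttlaa

5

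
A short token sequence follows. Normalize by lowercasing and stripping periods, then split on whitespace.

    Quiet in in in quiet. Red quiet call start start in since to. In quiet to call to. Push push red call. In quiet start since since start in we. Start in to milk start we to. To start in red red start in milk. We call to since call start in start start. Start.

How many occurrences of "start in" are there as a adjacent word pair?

6

Scanning the 54 overlapping bigram windows for "start in":
  position 10–11: start in
  position 28–29: start in
  position 31–32: start in
  position 39–40: start in
  position 43–44: start in
  position 51–52: start in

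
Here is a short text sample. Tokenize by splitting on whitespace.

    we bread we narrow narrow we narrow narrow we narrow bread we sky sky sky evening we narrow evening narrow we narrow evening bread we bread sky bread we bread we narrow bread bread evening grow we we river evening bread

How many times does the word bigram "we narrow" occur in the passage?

Scanning the 40 overlapping bigram windows for "we narrow":
  position 3–4: we narrow
  position 6–7: we narrow
  position 9–10: we narrow
  position 17–18: we narrow
  position 21–22: we narrow
  position 31–32: we narrow

6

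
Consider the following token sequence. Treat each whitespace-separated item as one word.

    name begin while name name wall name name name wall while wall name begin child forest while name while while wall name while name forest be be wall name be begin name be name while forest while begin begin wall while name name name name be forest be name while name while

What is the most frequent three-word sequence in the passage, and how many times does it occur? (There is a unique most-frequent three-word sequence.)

"name name name", 3 times

Trigram frequencies (highest first):
  name name name: 3
  while name name: 2
  name name wall: 2
  while wall name: 2
  while name while: 2
  name while name: 2
  … (36 more, each ≤ 2)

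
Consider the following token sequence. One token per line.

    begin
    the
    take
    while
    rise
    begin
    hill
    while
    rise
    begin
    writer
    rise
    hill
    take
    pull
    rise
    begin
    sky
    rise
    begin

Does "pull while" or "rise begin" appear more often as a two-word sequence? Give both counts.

"pull while": 0 occurrences
"rise begin": 4 occurrences

"rise begin" (4 vs 0)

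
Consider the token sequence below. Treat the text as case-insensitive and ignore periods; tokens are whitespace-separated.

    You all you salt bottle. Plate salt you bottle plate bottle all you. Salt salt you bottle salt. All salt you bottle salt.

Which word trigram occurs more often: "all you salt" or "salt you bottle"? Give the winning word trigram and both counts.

"salt you bottle" (3 vs 2)

"all you salt": 2 occurrences
"salt you bottle": 3 occurrences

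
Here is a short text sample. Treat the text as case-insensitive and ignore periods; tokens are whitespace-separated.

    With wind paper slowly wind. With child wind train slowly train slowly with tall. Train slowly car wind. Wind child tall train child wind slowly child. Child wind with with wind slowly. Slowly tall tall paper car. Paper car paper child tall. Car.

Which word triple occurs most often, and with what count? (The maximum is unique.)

Trigram frequencies (highest first):
  paper car paper: 2
  with wind paper: 1
  wind paper slowly: 1
  paper slowly wind: 1
  slowly wind with: 1
  wind with child: 1
  … (34 more, each ≤ 1)

"paper car paper", 2 times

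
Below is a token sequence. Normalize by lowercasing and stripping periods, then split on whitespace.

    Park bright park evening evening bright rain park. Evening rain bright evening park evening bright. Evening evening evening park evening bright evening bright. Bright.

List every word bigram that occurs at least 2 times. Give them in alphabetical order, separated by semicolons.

bright evening; evening bright; evening evening; evening park; park evening

Bigram counts meeting the condition (at least 2 times):
  bright evening: 3
  evening bright: 4
  evening evening: 3
  evening park: 2
  park evening: 4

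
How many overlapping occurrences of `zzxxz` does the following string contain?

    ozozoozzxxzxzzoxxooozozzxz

Sliding a length-5 window over the 26 characters (22 positions):
  position 7–11: zzxxz

1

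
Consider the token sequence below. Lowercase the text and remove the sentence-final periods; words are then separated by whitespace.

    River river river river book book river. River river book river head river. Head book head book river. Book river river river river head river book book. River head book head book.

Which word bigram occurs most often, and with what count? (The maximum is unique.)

"river river", 8 times

Bigram frequencies (highest first):
  river river: 8
  book river: 5
  river book: 4
  river head: 4
  head book: 4
  book book: 2
  … (2 more, each ≤ 2)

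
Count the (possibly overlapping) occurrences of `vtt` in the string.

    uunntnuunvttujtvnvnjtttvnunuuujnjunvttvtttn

Sliding a length-3 window over the 43 characters (41 positions):
  position 10–12: vtt
  position 36–38: vtt
  position 39–41: vtt

3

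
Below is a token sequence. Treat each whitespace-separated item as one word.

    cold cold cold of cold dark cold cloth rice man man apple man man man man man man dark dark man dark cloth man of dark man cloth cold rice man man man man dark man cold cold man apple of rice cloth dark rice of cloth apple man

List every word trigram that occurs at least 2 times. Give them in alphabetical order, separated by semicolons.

Trigram counts meeting the condition (at least 2 times):
  man man dark: 2
  man man man: 6
  rice man man: 2

man man dark; man man man; rice man man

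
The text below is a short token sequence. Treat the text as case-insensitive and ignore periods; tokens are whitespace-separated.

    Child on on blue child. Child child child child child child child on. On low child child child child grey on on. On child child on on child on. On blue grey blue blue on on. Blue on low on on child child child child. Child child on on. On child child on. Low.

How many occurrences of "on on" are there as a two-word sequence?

Scanning the 53 overlapping bigram windows for "on on":
  position 2–3: on on
  position 13–14: on on
  position 21–22: on on
  position 22–23: on on
  position 26–27: on on
  position 29–30: on on
  position 35–36: on on
  position 40–41: on on
  position 48–49: on on
  position 49–50: on on

10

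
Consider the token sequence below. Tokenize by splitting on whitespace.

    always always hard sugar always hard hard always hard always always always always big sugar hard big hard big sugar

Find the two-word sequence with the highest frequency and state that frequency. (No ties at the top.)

Bigram frequencies (highest first):
  always always: 4
  always hard: 3
  hard always: 2
  big sugar: 2
  hard big: 2
  hard sugar: 1
  … (5 more, each ≤ 1)

"always always", 4 times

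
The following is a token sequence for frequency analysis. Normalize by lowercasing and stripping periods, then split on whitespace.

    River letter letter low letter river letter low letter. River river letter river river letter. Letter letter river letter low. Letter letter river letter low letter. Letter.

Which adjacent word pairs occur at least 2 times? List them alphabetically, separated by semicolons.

Bigram counts meeting the condition (at least 2 times):
  letter letter: 5
  letter low: 4
  letter river: 5
  low letter: 4
  river letter: 6
  river river: 2

letter letter; letter low; letter river; low letter; river letter; river river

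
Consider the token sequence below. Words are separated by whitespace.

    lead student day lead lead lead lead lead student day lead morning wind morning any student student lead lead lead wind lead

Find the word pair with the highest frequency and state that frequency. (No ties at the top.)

Bigram frequencies (highest first):
  lead lead: 6
  lead student: 2
  student day: 2
  day lead: 2
  lead morning: 1
  morning wind: 1
  … (7 more, each ≤ 1)

"lead lead", 6 times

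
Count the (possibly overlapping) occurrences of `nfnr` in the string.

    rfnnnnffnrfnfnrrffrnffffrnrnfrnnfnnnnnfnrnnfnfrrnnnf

2

Sliding a length-4 window over the 52 characters (49 positions):
  position 12–15: nfnr
  position 38–41: nfnr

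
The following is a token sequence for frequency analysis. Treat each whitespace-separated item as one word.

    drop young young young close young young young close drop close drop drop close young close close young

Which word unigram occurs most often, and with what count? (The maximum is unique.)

"young", 8 times

Unigram frequencies (highest first):
  young: 8
  close: 6
  drop: 4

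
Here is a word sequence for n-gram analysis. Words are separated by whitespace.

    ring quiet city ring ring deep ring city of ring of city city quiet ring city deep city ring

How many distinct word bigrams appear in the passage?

19 tokens → 18 bigram windows in total.
Repeated bigrams (each contributes count−1 duplicates):
  city ring: 2
  ring city: 2
2 duplicate windows → 18 − 2 = 16 distinct.

16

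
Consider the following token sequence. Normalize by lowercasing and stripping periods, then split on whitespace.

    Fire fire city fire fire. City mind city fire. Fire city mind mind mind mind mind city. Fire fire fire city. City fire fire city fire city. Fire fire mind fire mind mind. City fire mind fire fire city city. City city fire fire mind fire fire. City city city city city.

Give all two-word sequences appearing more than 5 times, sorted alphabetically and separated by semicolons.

city city; city fire; fire city; fire fire

Bigram counts meeting the condition (more than 5 times):
  city city: 8
  city fire: 8
  fire city: 8
  fire fire: 10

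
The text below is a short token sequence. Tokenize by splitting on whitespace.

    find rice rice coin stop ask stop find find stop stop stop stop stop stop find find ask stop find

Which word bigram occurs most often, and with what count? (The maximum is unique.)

"stop stop", 5 times

Bigram frequencies (highest first):
  stop stop: 5
  stop find: 3
  ask stop: 2
  find find: 2
  find rice: 1
  rice rice: 1
  … (5 more, each ≤ 1)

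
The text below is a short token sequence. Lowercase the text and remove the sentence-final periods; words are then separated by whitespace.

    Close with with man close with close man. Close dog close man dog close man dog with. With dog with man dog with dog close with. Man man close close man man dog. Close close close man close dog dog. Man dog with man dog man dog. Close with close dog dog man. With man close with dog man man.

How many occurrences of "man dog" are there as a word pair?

7

Scanning the 59 overlapping bigram windows for "man dog":
  position 12–13: man dog
  position 15–16: man dog
  position 21–22: man dog
  position 32–33: man dog
  position 41–42: man dog
  position 44–45: man dog
  position 46–47: man dog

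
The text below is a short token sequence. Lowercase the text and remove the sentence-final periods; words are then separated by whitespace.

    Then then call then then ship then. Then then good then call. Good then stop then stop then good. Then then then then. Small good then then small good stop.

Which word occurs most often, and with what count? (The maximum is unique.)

"then", 17 times

Unigram frequencies (highest first):
  then: 17
  good: 5
  stop: 3
  call: 2
  small: 2
  ship: 1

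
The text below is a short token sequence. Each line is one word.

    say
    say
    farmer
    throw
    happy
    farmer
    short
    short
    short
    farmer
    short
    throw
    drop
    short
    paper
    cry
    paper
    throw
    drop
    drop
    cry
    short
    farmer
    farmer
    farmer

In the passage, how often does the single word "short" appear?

6

Scanning the 25 tokens for "short":
  position 7: short
  position 8: short
  position 9: short
  position 11: short
  position 14: short
  position 22: short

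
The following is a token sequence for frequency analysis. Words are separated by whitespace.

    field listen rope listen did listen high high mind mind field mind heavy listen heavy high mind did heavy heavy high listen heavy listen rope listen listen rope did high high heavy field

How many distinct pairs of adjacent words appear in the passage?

24

33 tokens → 32 bigram windows in total.
Repeated bigrams (each contributes count−1 duplicates):
  listen rope: 3
  heavy high: 2
  heavy listen: 2
  high high: 2
  high mind: 2
  listen heavy: 2
  rope listen: 2
8 duplicate windows → 32 − 8 = 24 distinct.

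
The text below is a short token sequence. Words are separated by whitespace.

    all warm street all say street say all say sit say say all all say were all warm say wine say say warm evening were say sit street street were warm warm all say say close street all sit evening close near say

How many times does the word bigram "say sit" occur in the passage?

Scanning the 42 overlapping bigram windows for "say sit":
  position 9–10: say sit
  position 26–27: say sit

2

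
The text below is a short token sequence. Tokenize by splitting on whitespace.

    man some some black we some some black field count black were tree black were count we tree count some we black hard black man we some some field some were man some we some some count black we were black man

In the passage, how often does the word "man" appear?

4

Scanning the 42 tokens for "man":
  position 1: man
  position 25: man
  position 32: man
  position 42: man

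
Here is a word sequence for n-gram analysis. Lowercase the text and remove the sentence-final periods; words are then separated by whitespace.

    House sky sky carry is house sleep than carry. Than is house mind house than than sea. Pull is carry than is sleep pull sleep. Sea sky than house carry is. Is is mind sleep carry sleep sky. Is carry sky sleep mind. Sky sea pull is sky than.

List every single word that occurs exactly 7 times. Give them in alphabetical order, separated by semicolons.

sky; than

Unigram counts meeting the condition (exactly 7 times):
  sky: 7
  than: 7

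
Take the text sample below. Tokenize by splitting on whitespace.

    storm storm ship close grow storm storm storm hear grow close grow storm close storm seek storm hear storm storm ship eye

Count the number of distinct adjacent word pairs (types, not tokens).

22 tokens → 21 bigram windows in total.
Repeated bigrams (each contributes count−1 duplicates):
  storm storm: 4
  close grow: 2
  grow storm: 2
  storm hear: 2
  storm ship: 2
7 duplicate windows → 21 − 7 = 14 distinct.

14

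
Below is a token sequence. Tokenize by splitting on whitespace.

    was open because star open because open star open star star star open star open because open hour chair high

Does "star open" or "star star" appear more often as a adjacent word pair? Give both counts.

"star open" (4 vs 2)

"star open": 4 occurrences
"star star": 2 occurrences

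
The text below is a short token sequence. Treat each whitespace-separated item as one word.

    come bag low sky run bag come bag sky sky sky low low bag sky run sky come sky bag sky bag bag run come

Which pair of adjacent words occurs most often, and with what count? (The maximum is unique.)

"bag sky", 3 times

Bigram frequencies (highest first):
  bag sky: 3
  come bag: 2
  sky run: 2
  sky sky: 2
  sky bag: 2
  bag low: 1
  … (12 more, each ≤ 1)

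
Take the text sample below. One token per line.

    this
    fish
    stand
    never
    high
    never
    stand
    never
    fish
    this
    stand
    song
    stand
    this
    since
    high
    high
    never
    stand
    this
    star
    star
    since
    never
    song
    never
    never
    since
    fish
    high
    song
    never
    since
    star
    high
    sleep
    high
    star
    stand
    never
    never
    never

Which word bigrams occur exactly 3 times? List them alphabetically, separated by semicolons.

Bigram counts meeting the condition (exactly 3 times):
  never never: 3
  stand never: 3

never never; stand never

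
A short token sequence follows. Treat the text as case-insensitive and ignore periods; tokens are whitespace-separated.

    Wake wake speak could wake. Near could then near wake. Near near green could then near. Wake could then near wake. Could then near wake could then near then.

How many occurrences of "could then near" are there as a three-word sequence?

Scanning the 27 overlapping trigram windows for "could then near":
  position 7–9: could then near
  position 14–16: could then near
  position 18–20: could then near
  position 22–24: could then near
  position 26–28: could then near

5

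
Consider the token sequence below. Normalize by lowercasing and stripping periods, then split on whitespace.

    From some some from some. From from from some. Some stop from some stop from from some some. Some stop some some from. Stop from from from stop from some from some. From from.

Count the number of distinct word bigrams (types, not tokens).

8

34 tokens → 33 bigram windows in total.
Repeated bigrams (each contributes count−1 duplicates):
  from some: 7
  from from: 6
  some from: 5
  some some: 5
  stop from: 4
  some stop: 3
  from stop: 2
25 duplicate windows → 33 − 25 = 8 distinct.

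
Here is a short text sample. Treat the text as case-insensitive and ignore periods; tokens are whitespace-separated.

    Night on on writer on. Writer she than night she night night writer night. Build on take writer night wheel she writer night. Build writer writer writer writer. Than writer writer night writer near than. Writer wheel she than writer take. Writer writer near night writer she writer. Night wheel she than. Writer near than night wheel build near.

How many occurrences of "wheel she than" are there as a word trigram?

2

Scanning the 57 overlapping trigram windows for "wheel she than":
  position 37–39: wheel she than
  position 50–52: wheel she than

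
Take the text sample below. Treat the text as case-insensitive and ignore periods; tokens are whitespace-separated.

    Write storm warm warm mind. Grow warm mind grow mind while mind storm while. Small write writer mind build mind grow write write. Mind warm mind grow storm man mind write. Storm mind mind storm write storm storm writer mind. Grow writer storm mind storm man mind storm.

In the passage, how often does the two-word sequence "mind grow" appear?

Scanning the 47 overlapping bigram windows for "mind grow":
  position 5–6: mind grow
  position 8–9: mind grow
  position 20–21: mind grow
  position 26–27: mind grow
  position 40–41: mind grow

5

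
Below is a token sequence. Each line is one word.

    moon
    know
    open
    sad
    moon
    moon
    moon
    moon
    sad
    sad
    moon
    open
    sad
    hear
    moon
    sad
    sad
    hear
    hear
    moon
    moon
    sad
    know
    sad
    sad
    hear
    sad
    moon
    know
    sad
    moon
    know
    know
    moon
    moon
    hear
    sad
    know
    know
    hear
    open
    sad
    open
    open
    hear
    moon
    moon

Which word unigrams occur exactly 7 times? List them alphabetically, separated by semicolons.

Unigram counts meeting the condition (exactly 7 times):
  hear: 7
  know: 7

hear; know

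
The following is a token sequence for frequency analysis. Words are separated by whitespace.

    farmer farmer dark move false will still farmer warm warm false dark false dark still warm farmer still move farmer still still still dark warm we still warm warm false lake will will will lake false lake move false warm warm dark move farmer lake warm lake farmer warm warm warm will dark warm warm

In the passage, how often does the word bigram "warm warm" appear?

6

Scanning the 54 overlapping bigram windows for "warm warm":
  position 9–10: warm warm
  position 28–29: warm warm
  position 40–41: warm warm
  position 49–50: warm warm
  position 50–51: warm warm
  position 54–55: warm warm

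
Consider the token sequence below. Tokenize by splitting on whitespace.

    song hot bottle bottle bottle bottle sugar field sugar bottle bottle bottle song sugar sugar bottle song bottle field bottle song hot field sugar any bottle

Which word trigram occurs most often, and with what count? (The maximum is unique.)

"bottle bottle bottle", 3 times

Trigram frequencies (highest first):
  bottle bottle bottle: 3
  song hot bottle: 1
  hot bottle bottle: 1
  bottle bottle sugar: 1
  bottle sugar field: 1
  sugar field sugar: 1
  … (16 more, each ≤ 1)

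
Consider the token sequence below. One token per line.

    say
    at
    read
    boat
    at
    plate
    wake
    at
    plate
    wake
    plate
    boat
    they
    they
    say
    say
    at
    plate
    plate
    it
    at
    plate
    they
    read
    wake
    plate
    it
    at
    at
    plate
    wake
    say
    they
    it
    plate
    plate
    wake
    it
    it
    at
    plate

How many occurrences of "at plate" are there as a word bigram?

Scanning the 40 overlapping bigram windows for "at plate":
  position 5–6: at plate
  position 8–9: at plate
  position 17–18: at plate
  position 21–22: at plate
  position 29–30: at plate
  position 40–41: at plate

6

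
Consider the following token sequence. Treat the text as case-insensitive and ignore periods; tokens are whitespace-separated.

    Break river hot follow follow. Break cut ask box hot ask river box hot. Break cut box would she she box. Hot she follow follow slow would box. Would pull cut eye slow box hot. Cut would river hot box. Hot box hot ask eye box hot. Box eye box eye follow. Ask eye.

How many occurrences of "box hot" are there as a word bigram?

Scanning the 53 overlapping bigram windows for "box hot":
  position 9–10: box hot
  position 13–14: box hot
  position 21–22: box hot
  position 34–35: box hot
  position 40–41: box hot
  position 42–43: box hot
  position 46–47: box hot

7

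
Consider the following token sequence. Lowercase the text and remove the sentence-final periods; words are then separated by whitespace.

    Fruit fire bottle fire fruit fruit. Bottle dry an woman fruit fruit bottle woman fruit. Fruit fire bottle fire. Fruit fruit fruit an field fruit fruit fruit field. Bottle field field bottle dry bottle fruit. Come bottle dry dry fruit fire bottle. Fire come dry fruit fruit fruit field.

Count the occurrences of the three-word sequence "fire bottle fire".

3

Scanning the 47 overlapping trigram windows for "fire bottle fire":
  position 2–4: fire bottle fire
  position 17–19: fire bottle fire
  position 41–43: fire bottle fire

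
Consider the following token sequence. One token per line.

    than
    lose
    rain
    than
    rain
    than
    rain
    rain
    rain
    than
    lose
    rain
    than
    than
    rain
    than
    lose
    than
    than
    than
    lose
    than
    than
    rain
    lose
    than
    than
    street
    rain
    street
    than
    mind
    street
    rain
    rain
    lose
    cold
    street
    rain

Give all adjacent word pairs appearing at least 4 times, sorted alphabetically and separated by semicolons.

rain than; than lose; than rain; than than

Bigram counts meeting the condition (at least 4 times):
  rain than: 5
  than lose: 4
  than rain: 4
  than than: 5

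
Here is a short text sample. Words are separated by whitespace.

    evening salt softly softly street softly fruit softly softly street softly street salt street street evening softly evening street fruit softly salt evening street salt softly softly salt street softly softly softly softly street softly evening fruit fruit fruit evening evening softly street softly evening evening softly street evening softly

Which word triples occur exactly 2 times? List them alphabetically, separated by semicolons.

Trigram counts meeting the condition (exactly 2 times):
  evening evening softly: 2
  evening softly street: 2
  salt softly softly: 2
  softly softly softly: 2
  street evening softly: 2
  street softly evening: 2

evening evening softly; evening softly street; salt softly softly; softly softly softly; street evening softly; street softly evening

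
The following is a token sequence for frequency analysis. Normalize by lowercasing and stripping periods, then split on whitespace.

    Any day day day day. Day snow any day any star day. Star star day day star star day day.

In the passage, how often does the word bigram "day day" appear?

Scanning the 19 overlapping bigram windows for "day day":
  position 2–3: day day
  position 3–4: day day
  position 4–5: day day
  position 5–6: day day
  position 15–16: day day
  position 19–20: day day

6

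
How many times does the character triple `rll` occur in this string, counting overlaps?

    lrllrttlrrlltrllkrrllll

4

Sliding a length-3 window over the 23 characters (21 positions):
  position 2–4: rll
  position 10–12: rll
  position 14–16: rll
  position 19–21: rll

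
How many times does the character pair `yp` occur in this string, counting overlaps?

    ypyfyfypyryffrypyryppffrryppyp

Sliding a length-2 window over the 30 characters (29 positions):
  position 1–2: yp
  position 7–8: yp
  position 15–16: yp
  position 19–20: yp
  position 26–27: yp
  position 29–30: yp

6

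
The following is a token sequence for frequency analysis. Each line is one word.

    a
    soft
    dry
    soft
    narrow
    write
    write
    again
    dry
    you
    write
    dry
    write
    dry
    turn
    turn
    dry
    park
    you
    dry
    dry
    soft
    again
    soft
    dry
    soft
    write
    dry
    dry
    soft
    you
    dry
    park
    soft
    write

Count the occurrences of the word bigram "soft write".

2

Scanning the 34 overlapping bigram windows for "soft write":
  position 26–27: soft write
  position 34–35: soft write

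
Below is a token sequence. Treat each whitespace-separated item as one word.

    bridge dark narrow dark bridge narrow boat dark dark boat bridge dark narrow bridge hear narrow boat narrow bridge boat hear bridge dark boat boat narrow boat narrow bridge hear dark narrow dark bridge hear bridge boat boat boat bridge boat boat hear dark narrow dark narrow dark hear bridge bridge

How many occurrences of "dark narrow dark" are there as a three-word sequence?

Scanning the 49 overlapping trigram windows for "dark narrow dark":
  position 2–4: dark narrow dark
  position 31–33: dark narrow dark
  position 44–46: dark narrow dark
  position 46–48: dark narrow dark

4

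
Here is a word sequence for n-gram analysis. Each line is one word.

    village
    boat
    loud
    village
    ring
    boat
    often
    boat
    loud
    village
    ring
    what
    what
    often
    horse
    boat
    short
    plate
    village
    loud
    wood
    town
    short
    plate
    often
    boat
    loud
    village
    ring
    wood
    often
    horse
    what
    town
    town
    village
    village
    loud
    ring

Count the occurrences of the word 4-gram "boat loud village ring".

Scanning the 36 overlapping 4-gram windows for "boat loud village ring":
  position 2–5: boat loud village ring
  position 8–11: boat loud village ring
  position 26–29: boat loud village ring

3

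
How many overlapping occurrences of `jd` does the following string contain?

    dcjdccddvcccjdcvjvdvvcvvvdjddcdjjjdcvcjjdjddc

6

Sliding a length-2 window over the 45 characters (44 positions):
  position 3–4: jd
  position 13–14: jd
  position 27–28: jd
  position 34–35: jd
  position 40–41: jd
  position 42–43: jd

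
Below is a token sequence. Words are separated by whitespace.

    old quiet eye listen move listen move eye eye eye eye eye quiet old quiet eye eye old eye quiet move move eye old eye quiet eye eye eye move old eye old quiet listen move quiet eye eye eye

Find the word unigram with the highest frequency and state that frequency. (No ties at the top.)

Unigram frequencies (highest first):
  eye: 18
  quiet: 7
  old: 6
  move: 6
  listen: 3

"eye", 18 times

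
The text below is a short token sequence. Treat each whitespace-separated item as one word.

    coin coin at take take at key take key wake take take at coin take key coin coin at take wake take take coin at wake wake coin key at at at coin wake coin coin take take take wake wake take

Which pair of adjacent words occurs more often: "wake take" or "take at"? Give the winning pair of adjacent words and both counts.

"wake take" (3 vs 2)

"wake take": 3 occurrences
"take at": 2 occurrences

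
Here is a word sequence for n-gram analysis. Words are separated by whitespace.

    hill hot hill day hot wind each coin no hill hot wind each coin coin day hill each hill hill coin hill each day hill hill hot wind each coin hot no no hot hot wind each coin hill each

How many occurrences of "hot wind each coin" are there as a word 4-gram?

4

Scanning the 37 overlapping 4-gram windows for "hot wind each coin":
  position 5–8: hot wind each coin
  position 11–14: hot wind each coin
  position 27–30: hot wind each coin
  position 35–38: hot wind each coin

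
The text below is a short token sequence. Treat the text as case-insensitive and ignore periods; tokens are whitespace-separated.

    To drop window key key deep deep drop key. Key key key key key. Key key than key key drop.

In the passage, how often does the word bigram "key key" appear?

Scanning the 19 overlapping bigram windows for "key key":
  position 4–5: key key
  position 9–10: key key
  position 10–11: key key
  position 11–12: key key
  position 12–13: key key
  position 13–14: key key
  position 14–15: key key
  position 15–16: key key
  position 18–19: key key

9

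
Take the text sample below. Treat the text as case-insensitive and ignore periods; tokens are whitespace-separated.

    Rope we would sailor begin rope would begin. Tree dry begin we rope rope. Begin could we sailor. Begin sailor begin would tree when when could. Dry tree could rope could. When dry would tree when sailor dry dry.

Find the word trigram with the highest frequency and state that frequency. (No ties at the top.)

"would tree when", 2 times

Trigram frequencies (highest first):
  would tree when: 2
  rope we would: 1
  we would sailor: 1
  would sailor begin: 1
  sailor begin rope: 1
  begin rope would: 1
  … (30 more, each ≤ 1)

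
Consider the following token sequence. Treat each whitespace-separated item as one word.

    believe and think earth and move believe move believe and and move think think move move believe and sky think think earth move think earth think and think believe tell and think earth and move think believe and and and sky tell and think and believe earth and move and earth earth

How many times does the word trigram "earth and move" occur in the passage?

Scanning the 50 overlapping trigram windows for "earth and move":
  position 4–6: earth and move
  position 33–35: earth and move
  position 47–49: earth and move

3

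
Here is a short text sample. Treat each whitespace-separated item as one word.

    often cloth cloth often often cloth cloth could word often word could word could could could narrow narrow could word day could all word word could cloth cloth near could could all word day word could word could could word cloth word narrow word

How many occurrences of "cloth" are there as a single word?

7

Scanning the 44 tokens for "cloth":
  position 2: cloth
  position 3: cloth
  position 6: cloth
  position 7: cloth
  position 27: cloth
  position 28: cloth
  position 41: cloth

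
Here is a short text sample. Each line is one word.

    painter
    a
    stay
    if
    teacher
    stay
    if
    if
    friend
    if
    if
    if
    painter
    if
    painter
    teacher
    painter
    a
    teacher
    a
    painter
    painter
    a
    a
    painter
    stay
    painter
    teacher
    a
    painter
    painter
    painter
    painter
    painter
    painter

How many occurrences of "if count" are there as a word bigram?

Scanning the 34 overlapping bigram windows for "if count":
  (none found)

0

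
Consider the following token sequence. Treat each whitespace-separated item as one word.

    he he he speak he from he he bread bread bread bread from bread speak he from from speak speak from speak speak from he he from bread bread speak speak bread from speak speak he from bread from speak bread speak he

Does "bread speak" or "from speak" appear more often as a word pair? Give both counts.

"bread speak": 3 occurrences
"from speak": 4 occurrences

"from speak" (4 vs 3)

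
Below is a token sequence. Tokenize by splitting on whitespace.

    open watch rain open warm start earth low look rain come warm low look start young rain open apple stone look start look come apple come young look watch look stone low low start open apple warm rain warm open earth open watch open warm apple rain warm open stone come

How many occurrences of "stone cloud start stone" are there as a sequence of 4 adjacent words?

Scanning the 48 overlapping 4-gram windows for "stone cloud start stone":
  (none found)

0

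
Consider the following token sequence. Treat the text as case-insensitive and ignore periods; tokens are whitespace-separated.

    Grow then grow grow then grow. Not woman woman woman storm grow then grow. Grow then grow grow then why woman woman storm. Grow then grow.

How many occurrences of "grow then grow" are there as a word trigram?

Scanning the 24 overlapping trigram windows for "grow then grow":
  position 1–3: grow then grow
  position 4–6: grow then grow
  position 12–14: grow then grow
  position 15–17: grow then grow
  position 24–26: grow then grow

5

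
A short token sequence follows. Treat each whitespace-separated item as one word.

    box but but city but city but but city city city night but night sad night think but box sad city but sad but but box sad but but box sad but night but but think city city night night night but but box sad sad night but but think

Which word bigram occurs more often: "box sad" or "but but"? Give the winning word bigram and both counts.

"box sad": 4 occurrences
"but but": 7 occurrences

"but but" (7 vs 4)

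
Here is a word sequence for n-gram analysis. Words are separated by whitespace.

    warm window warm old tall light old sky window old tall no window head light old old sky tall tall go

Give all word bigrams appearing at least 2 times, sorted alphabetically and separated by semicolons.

light old; old sky; old tall

Bigram counts meeting the condition (at least 2 times):
  light old: 2
  old sky: 2
  old tall: 2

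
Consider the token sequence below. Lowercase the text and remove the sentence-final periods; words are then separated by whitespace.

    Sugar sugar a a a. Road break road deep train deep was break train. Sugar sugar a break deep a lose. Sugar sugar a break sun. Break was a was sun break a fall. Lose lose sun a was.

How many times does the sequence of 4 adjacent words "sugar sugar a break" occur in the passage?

Scanning the 36 overlapping 4-gram windows for "sugar sugar a break":
  position 15–18: sugar sugar a break
  position 22–25: sugar sugar a break

2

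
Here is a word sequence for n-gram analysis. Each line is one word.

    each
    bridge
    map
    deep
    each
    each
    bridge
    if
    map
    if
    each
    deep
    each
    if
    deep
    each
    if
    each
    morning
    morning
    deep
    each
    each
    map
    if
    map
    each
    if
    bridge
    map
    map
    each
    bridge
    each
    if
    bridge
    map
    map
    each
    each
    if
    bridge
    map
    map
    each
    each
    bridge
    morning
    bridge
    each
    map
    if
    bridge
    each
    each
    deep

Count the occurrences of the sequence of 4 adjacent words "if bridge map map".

3

Scanning the 53 overlapping 4-gram windows for "if bridge map map":
  position 28–31: if bridge map map
  position 35–38: if bridge map map
  position 41–44: if bridge map map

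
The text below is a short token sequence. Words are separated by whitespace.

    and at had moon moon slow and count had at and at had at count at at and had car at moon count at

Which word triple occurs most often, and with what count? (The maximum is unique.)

"and at had", 2 times

Trigram frequencies (highest first):
  and at had: 2
  at had moon: 1
  had moon moon: 1
  moon moon slow: 1
  moon slow and: 1
  slow and count: 1
  … (15 more, each ≤ 1)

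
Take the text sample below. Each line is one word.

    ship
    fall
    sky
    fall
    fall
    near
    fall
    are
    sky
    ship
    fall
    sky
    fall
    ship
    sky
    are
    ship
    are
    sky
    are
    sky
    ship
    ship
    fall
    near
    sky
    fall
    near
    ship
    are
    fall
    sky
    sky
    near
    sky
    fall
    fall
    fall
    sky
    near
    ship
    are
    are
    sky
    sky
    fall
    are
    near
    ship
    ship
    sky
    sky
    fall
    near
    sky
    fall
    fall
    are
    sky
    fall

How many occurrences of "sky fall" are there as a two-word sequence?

Scanning the 59 overlapping bigram windows for "sky fall":
  position 3–4: sky fall
  position 12–13: sky fall
  position 26–27: sky fall
  position 35–36: sky fall
  position 45–46: sky fall
  position 52–53: sky fall
  position 55–56: sky fall
  position 59–60: sky fall

8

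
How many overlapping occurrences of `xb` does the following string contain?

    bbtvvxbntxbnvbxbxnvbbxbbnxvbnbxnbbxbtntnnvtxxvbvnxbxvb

Sliding a length-2 window over the 54 characters (53 positions):
  position 6–7: xb
  position 10–11: xb
  position 15–16: xb
  position 22–23: xb
  position 35–36: xb
  position 50–51: xb

6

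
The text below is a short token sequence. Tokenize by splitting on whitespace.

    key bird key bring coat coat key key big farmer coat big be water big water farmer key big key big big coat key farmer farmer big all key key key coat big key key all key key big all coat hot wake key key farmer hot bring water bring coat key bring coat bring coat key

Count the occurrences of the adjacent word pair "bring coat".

4

Scanning the 56 overlapping bigram windows for "bring coat":
  position 4–5: bring coat
  position 50–51: bring coat
  position 53–54: bring coat
  position 55–56: bring coat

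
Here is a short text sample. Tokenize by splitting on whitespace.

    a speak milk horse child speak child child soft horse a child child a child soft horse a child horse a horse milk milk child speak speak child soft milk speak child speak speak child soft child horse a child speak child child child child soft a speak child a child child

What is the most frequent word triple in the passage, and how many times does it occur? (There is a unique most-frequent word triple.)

"horse a child", 3 times

Trigram frequencies (highest first):
  horse a child: 3
  child speak child: 2
  speak child child: 2
  child child soft: 2
  child soft horse: 2
  soft horse a: 2
  … (30 more, each ≤ 2)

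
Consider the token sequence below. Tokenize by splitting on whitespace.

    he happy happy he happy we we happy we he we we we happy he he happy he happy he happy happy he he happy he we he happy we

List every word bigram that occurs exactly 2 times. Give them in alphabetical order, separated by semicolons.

happy happy; he he; he we; we happy; we he

Bigram counts meeting the condition (exactly 2 times):
  happy happy: 2
  he he: 2
  he we: 2
  we happy: 2
  we he: 2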